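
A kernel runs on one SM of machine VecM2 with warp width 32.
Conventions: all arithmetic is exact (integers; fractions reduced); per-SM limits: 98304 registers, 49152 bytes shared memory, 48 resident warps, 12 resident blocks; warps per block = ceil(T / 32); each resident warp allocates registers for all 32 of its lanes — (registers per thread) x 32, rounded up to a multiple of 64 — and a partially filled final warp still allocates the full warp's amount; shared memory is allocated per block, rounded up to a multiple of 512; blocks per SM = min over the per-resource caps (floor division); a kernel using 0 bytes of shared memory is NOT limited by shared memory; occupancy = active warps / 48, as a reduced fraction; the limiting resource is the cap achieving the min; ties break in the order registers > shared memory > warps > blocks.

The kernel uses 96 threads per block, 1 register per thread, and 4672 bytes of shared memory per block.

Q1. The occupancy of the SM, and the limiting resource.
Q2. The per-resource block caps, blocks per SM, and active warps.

Answer: occupancy 9/16, limited by shared memory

registers: 512 blocks
shared memory: 9 blocks
warps: 16 blocks
blocks: 12 blocks

Answer: 9 blocks, 27 active warps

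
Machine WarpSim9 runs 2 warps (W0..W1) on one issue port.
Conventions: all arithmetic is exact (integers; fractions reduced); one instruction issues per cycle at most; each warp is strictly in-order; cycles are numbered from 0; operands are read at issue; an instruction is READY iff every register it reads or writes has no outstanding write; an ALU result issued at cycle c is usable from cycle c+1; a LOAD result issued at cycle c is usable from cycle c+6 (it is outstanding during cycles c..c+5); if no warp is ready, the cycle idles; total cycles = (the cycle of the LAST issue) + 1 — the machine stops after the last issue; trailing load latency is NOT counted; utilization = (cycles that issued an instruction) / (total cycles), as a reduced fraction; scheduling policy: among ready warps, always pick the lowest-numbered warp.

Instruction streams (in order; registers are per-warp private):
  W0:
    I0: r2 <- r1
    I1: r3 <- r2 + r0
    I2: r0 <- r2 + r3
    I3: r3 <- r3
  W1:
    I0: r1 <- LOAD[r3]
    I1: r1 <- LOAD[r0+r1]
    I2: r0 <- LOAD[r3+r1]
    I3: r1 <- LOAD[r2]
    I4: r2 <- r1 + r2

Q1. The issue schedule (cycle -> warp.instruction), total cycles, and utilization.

cycle 0: W0.I0
cycle 1: W0.I1
cycle 2: W0.I2
cycle 3: W0.I3
cycle 4: W1.I0
cycle 5: idle
cycle 6: idle
cycle 7: idle
cycle 8: idle
cycle 9: idle
cycle 10: W1.I1
cycle 11: idle
cycle 12: idle
cycle 13: idle
cycle 14: idle
cycle 15: idle
cycle 16: W1.I2
cycle 17: W1.I3
cycle 18: idle
cycle 19: idle
cycle 20: idle
cycle 21: idle
cycle 22: idle
cycle 23: W1.I4

Answer: 24 cycles, utilization 3/8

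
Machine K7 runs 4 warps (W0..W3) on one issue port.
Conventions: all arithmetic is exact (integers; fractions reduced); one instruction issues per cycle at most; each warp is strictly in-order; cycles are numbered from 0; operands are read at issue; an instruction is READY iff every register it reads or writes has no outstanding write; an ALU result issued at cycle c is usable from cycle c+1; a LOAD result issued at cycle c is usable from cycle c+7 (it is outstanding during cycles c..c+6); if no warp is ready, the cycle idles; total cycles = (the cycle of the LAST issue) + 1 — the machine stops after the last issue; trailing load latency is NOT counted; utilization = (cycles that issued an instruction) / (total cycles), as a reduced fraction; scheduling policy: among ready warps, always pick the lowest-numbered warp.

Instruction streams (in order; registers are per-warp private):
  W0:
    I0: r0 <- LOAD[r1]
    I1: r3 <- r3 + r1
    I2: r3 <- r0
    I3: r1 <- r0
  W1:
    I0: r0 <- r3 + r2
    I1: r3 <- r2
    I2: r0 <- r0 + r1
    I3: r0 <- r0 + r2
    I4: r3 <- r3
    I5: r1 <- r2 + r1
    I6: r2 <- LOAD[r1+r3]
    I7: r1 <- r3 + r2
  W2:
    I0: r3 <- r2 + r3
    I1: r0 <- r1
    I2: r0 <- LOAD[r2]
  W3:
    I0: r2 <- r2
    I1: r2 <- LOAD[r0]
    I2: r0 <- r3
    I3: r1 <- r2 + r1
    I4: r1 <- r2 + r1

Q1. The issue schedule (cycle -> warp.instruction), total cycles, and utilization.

cycle 0: W0.I0
cycle 1: W0.I1
cycle 2: W1.I0
cycle 3: W1.I1
cycle 4: W1.I2
cycle 5: W1.I3
cycle 6: W1.I4
cycle 7: W0.I2
cycle 8: W0.I3
cycle 9: W1.I5
cycle 10: W1.I6
cycle 11: W2.I0
cycle 12: W2.I1
cycle 13: W2.I2
cycle 14: W3.I0
cycle 15: W3.I1
cycle 16: W3.I2
cycle 17: W1.I7
cycle 18: idle
cycle 19: idle
cycle 20: idle
cycle 21: idle
cycle 22: W3.I3
cycle 23: W3.I4

Answer: 24 cycles, utilization 5/6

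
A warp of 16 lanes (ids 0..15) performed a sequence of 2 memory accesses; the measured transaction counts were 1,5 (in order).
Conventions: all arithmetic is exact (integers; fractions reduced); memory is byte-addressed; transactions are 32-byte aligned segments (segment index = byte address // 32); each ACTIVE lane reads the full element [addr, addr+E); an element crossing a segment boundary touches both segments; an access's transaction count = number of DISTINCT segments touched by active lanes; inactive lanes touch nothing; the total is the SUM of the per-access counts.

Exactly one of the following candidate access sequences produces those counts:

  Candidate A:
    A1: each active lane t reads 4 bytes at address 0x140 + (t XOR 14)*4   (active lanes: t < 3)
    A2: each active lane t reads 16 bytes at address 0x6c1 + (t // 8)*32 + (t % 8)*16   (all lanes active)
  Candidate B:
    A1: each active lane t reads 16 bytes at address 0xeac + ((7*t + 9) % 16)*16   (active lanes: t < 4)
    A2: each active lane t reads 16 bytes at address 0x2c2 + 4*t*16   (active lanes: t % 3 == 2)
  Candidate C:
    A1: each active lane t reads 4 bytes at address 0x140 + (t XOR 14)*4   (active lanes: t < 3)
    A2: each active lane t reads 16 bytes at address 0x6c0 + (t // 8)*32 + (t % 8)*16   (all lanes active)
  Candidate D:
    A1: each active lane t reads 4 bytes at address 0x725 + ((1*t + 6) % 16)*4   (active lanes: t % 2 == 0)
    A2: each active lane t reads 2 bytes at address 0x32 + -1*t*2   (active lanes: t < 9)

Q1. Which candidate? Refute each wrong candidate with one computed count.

A: A2 gives 6 transactions, not 5
B: A1 gives 5 transactions, not 1
D: A1 gives 3 transactions, not 1
C: all counts match (1,5)

Answer: C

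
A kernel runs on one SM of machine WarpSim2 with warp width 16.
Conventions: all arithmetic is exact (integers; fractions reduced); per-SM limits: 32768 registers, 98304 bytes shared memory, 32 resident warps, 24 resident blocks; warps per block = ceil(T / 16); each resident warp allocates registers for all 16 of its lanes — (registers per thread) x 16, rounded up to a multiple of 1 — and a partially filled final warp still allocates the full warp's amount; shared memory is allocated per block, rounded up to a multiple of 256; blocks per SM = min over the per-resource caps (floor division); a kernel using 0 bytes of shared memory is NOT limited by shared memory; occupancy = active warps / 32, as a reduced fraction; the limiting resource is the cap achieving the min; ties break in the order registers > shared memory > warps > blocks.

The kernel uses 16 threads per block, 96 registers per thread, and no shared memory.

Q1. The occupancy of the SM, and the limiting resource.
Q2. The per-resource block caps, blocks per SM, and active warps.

Answer: occupancy 21/32, limited by registers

registers: 21 blocks
shared memory: no limit (kernel uses none)
warps: 32 blocks
blocks: 24 blocks

Answer: 21 blocks, 21 active warps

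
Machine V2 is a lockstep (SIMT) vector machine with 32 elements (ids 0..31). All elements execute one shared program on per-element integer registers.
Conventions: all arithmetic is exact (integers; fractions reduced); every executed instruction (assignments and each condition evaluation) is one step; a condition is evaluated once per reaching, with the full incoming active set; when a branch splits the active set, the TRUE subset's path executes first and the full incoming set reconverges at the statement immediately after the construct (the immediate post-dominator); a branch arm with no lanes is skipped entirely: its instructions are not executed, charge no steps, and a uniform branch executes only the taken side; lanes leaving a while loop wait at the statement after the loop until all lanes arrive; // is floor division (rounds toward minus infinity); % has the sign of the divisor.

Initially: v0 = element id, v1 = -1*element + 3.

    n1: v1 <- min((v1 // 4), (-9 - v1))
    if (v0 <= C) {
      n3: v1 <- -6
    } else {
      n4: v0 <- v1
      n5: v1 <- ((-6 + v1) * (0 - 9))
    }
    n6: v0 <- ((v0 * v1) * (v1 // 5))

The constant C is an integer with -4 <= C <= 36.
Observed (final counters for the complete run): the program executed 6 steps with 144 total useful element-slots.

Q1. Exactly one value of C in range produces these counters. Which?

Answer: C = 15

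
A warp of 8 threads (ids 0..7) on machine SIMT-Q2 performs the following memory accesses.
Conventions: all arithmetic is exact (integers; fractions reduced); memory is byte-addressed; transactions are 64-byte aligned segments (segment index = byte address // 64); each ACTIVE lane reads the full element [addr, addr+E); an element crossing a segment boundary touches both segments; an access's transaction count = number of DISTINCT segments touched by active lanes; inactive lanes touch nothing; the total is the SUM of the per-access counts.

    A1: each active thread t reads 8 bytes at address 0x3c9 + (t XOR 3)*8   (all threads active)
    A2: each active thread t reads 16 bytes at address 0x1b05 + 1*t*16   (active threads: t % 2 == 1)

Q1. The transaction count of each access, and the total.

A1: 2 transactions
A2: 3 transactions

Answer: 2,3; total 5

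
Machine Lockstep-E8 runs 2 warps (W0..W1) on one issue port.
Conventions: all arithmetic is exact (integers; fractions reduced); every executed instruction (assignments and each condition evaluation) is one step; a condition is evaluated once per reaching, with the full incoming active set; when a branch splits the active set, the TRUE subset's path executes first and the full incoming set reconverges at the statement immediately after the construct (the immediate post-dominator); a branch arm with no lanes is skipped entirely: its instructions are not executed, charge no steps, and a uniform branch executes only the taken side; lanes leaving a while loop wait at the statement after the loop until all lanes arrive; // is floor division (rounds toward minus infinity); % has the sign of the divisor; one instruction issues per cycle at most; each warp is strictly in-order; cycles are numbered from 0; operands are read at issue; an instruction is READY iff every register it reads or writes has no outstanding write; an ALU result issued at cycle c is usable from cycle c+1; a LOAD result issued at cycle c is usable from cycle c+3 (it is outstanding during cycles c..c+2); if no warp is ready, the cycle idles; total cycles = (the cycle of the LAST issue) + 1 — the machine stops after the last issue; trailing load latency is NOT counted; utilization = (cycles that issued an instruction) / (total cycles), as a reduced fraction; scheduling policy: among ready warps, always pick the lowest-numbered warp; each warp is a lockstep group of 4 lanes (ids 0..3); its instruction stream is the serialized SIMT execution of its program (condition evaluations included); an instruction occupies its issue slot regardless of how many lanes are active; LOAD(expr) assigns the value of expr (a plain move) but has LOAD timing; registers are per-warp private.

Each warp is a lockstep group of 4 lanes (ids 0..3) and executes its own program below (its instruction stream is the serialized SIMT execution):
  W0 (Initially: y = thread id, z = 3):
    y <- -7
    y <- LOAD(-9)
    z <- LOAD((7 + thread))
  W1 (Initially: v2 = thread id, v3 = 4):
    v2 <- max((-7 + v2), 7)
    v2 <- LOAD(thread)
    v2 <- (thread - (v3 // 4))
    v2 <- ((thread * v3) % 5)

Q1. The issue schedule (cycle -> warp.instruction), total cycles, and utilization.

cycle 0: W0.I0
cycle 1: W0.I1
cycle 2: W0.I2
cycle 3: W1.I0
cycle 4: W1.I1
cycle 5: idle
cycle 6: idle
cycle 7: W1.I2
cycle 8: W1.I3

Answer: 9 cycles, utilization 7/9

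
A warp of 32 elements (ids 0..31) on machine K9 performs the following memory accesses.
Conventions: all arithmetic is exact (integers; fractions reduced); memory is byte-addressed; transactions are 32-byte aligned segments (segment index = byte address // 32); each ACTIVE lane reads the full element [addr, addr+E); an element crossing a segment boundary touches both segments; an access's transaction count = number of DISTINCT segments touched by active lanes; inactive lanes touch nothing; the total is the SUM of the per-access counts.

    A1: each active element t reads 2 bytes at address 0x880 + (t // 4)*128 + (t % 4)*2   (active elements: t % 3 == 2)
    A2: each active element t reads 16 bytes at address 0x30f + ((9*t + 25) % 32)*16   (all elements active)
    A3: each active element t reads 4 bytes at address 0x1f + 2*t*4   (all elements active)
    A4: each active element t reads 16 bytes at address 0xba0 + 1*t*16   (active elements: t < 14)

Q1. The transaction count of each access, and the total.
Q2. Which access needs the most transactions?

A1: 8 transactions
A2: 17 transactions
A3: 9 transactions
A4: 7 transactions

Answer: 8,17,9,7; total 41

Answer: A2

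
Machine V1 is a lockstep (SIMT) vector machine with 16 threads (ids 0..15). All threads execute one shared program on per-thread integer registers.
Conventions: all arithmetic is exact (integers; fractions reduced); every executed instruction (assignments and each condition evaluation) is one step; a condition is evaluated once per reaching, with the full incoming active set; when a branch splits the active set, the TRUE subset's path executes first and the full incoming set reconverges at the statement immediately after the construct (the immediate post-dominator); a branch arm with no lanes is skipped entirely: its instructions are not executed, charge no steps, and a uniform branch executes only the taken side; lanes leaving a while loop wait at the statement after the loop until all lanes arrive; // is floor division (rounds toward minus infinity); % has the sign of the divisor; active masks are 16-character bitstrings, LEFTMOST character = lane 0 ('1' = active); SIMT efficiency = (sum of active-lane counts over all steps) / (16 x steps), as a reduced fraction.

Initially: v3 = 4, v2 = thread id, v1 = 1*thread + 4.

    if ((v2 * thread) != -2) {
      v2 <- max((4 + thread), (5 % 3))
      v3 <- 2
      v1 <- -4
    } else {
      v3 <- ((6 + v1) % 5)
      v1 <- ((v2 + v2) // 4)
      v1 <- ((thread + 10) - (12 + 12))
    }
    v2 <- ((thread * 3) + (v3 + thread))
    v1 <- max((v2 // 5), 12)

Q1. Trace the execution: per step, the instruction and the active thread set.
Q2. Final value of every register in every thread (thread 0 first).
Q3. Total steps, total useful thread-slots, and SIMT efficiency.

step 0: eval ((v2 * thread) != -2)   1111111111111111
step 1: v2 <- max((4 + thread), (5 % 3)) 1111111111111111
step 2: v3 <- 2                      1111111111111111
step 3: v1 <- -4                     1111111111111111
step 4: v2 <- ((thread * 3) + (v3 + thread)) 1111111111111111
step 5: v1 <- max((v2 // 5), 12)     1111111111111111

Answer: 6 steps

v3: 2,2,2,2,2,2,2,2,2,2,2,2,2,2,2,2
v2: 2,6,10,14,18,22,26,30,34,38,42,46,50,54,58,62
v1: 12,12,12,12,12,12,12,12,12,12,12,12,12,12,12,12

steps = 6; useful = 96; efficiency = 96/96 = 1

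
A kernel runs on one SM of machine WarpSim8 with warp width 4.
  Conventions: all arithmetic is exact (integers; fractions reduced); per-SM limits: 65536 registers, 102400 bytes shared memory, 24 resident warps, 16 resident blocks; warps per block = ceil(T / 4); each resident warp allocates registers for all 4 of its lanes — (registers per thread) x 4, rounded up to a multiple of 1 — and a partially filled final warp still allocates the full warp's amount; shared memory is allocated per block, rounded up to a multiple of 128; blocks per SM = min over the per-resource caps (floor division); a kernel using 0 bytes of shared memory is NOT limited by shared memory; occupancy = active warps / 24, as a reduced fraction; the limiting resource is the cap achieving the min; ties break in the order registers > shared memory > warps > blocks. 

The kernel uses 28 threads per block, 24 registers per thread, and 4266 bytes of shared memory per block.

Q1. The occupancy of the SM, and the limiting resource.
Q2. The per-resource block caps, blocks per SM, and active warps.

Answer: occupancy 7/8, limited by warps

registers: 97 blocks
shared memory: 23 blocks
warps: 3 blocks
blocks: 16 blocks

Answer: 3 blocks, 21 active warps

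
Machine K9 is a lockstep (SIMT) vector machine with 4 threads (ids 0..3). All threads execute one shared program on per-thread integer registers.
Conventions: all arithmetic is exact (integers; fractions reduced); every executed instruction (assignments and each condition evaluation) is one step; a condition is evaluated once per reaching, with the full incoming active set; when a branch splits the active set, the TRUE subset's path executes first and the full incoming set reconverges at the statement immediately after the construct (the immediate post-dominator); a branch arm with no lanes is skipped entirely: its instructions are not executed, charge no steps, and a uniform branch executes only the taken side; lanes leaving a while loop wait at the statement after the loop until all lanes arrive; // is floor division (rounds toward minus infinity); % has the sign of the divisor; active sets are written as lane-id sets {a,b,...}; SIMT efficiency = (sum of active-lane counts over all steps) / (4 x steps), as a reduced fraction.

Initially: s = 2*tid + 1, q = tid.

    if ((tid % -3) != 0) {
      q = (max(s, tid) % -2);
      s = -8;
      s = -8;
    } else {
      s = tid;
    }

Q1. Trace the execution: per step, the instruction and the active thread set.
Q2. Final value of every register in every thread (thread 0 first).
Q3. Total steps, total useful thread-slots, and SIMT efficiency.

step 0: eval ((tid % -3) != 0)       {0,1,2,3}
step 1: q <- (max(s, tid) % -2)      {1,2}
step 2: s <- -8                      {1,2}
step 3: s <- -8                      {1,2}
step 4: s <- tid                     {0,3}

Answer: 5 steps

s: 0,-8,-8,3
q: 0,-1,-1,3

steps = 5; useful = 12; efficiency = 12/20 = 3/5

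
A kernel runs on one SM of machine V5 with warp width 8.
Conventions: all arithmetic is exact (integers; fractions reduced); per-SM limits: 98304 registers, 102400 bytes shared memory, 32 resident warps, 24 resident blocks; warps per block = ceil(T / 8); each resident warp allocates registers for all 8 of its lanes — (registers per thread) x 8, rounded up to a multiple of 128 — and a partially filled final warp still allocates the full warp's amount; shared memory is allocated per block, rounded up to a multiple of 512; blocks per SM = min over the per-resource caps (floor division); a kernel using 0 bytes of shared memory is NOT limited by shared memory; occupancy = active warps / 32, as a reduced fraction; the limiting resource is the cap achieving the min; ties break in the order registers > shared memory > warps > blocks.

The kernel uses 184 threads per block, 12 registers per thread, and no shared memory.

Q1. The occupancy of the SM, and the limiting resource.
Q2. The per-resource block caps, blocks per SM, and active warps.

Answer: occupancy 23/32, limited by warps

registers: 33 blocks
shared memory: no limit (kernel uses none)
warps: 1 block
blocks: 24 blocks

Answer: 1 block, 23 active warps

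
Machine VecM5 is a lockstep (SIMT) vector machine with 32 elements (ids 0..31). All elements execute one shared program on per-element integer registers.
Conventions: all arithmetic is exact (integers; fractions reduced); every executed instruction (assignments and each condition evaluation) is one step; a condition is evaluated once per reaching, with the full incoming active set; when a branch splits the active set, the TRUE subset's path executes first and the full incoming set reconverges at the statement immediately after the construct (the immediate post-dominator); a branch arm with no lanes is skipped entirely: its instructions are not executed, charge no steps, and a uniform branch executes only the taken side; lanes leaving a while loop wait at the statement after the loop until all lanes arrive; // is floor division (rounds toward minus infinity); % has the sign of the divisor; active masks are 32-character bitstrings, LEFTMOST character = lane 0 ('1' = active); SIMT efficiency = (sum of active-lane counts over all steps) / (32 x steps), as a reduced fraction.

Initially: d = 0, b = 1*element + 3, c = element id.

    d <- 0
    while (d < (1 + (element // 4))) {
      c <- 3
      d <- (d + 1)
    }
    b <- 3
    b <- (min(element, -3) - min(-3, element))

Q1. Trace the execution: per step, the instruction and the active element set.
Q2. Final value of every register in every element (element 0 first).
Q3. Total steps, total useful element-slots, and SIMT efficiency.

step 0: d <- 0                       11111111111111111111111111111111
step 1: eval (d < (1 + (element // 4))) 11111111111111111111111111111111
step 2: c <- 3                       11111111111111111111111111111111
step 3: d <- (d + 1)                 11111111111111111111111111111111
step 4: eval (d < (1 + (element // 4))) 11111111111111111111111111111111
step 5: c <- 3                       00001111111111111111111111111111
step 6: d <- (d + 1)                 00001111111111111111111111111111
step 7: eval (d < (1 + (element // 4))) 00001111111111111111111111111111
step 8: c <- 3                       00000000111111111111111111111111
step 9: d <- (d + 1)                 00000000111111111111111111111111
step 10: eval (d < (1 + (element // 4))) 00000000111111111111111111111111
step 11: c <- 3                       00000000000011111111111111111111
step 12: d <- (d + 1)                 00000000000011111111111111111111
step 13: eval (d < (1 + (element // 4))) 00000000000011111111111111111111
step 14: c <- 3                       00000000000000001111111111111111
step 15: d <- (d + 1)                 00000000000000001111111111111111
step 16: eval (d < (1 + (element // 4))) 00000000000000001111111111111111
step 17: c <- 3                       00000000000000000000111111111111
step 18: d <- (d + 1)                 00000000000000000000111111111111
step 19: eval (d < (1 + (element // 4))) 00000000000000000000111111111111
step 20: c <- 3                       00000000000000000000000011111111
step 21: d <- (d + 1)                 00000000000000000000000011111111
step 22: eval (d < (1 + (element // 4))) 00000000000000000000000011111111
step 23: c <- 3                       00000000000000000000000000001111
step 24: d <- (d + 1)                 00000000000000000000000000001111
step 25: eval (d < (1 + (element // 4))) 00000000000000000000000000001111
step 26: b <- 3                       11111111111111111111111111111111
step 27: b <- (min(element, -3) - min(-3, element)) 11111111111111111111111111111111

Answer: 28 steps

d: 1,1,1,1,2,2,2,2,3,3,3,3,4,4,4,4,5,5,5,5,6,6,6,6,7,7,7,7,8,8,8,8
b: 0,0,0,0,0,0,0,0,0,0,0,0,0,0,0,0,0,0,0,0,0,0,0,0,0,0,0,0,0,0,0,0
c: 3,3,3,3,3,3,3,3,3,3,3,3,3,3,3,3,3,3,3,3,3,3,3,3,3,3,3,3,3,3,3,3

steps = 28; useful = 560; efficiency = 560/896 = 5/8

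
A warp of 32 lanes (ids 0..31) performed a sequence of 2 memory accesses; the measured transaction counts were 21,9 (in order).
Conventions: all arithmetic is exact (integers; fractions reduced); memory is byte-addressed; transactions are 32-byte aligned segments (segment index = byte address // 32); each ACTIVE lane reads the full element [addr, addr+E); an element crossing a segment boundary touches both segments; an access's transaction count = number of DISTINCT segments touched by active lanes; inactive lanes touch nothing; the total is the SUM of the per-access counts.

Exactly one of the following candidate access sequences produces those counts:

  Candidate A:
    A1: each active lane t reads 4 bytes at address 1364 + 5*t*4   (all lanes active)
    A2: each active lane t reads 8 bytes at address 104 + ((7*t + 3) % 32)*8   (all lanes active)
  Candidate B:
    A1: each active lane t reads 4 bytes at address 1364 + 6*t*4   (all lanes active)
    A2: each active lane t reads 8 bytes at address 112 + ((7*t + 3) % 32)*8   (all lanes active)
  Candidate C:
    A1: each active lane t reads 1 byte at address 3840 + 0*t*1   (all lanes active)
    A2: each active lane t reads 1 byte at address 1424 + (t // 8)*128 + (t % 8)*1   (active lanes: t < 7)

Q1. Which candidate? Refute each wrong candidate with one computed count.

B: A1 gives 24 transactions, not 21
C: A1 gives 1 transaction, not 21
A: all counts match (21,9)

Answer: A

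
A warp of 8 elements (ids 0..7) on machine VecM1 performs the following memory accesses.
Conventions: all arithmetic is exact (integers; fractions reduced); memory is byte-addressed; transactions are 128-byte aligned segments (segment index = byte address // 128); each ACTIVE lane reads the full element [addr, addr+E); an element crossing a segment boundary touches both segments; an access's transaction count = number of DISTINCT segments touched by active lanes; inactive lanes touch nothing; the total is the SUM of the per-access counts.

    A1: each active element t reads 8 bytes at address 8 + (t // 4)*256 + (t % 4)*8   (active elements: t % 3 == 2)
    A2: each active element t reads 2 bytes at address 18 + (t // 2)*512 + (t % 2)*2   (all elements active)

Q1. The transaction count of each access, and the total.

A1: 2 transactions
A2: 4 transactions

Answer: 2,4; total 6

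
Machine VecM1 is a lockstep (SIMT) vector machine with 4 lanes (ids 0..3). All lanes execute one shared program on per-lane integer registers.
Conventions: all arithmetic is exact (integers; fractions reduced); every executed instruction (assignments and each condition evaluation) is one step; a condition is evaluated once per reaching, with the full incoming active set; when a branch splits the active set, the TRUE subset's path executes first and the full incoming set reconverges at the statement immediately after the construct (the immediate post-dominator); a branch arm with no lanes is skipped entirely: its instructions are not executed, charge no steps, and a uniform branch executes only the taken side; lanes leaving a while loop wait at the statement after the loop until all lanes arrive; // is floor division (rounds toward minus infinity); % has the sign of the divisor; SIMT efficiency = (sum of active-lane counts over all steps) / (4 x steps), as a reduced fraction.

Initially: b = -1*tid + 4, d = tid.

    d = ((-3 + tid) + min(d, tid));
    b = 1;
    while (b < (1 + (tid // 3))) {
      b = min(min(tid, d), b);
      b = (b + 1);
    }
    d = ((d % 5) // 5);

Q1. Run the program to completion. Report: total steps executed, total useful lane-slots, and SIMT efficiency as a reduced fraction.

Answer: 7 steps, 19 useful, 19/28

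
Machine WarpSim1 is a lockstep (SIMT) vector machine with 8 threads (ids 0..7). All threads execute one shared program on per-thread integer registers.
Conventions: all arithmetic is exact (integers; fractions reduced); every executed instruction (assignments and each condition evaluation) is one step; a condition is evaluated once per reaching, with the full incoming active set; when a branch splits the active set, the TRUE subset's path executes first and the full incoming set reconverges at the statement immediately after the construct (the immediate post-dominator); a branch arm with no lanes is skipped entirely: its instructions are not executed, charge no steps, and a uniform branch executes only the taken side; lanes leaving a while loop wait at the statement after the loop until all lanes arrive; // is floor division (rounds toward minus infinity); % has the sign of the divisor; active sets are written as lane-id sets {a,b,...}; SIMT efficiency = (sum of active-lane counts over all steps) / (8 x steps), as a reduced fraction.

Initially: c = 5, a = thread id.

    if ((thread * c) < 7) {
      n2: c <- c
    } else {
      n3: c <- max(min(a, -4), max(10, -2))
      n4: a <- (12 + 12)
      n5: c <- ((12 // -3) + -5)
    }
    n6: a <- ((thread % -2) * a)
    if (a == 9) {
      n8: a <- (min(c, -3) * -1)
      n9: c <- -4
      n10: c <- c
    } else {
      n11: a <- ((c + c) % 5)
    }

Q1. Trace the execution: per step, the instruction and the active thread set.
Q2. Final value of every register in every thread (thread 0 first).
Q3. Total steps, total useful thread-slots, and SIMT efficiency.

step 0: eval ((thread * c) < 7)      {0,1,2,3,4,5,6,7}
step 1: c <- c                       {0,1}
step 2: c <- max(min(a, -4), max(10, -2)) {2,3,4,5,6,7}
step 3: a <- (12 + 12)               {2,3,4,5,6,7}
step 4: c <- ((12 // -3) + -5)       {2,3,4,5,6,7}
step 5: a <- ((thread % -2) * a)     {0,1,2,3,4,5,6,7}
step 6: eval (a == 9)                {0,1,2,3,4,5,6,7}
step 7: a <- ((c + c) % 5)           {0,1,2,3,4,5,6,7}

Answer: 8 steps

c: 5,5,-9,-9,-9,-9,-9,-9
a: 0,0,2,2,2,2,2,2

steps = 8; useful = 52; efficiency = 52/64 = 13/16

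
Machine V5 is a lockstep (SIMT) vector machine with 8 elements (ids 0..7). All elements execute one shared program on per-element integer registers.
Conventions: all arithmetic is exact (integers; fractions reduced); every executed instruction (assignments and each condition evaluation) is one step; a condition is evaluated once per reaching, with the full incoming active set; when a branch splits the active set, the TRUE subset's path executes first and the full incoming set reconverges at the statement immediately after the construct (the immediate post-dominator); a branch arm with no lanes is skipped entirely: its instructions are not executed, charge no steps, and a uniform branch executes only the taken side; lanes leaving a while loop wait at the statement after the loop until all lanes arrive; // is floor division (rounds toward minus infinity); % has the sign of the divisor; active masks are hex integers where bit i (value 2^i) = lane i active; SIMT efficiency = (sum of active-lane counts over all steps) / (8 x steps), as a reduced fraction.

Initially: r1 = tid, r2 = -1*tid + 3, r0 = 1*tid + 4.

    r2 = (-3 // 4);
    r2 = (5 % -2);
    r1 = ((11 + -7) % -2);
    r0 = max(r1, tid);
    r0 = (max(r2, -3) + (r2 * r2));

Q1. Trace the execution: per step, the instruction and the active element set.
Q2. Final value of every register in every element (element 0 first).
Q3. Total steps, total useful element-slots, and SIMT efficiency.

step 0: r2 <- (-3 // 4)              0xff
step 1: r2 <- (5 % -2)               0xff
step 2: r1 <- ((11 + -7) % -2)       0xff
step 3: r0 <- max(r1, tid)           0xff
step 4: r0 <- (max(r2, -3) + (r2 * r2)) 0xff

Answer: 5 steps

r1: 0,0,0,0,0,0,0,0
r2: -1,-1,-1,-1,-1,-1,-1,-1
r0: 0,0,0,0,0,0,0,0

steps = 5; useful = 40; efficiency = 40/40 = 1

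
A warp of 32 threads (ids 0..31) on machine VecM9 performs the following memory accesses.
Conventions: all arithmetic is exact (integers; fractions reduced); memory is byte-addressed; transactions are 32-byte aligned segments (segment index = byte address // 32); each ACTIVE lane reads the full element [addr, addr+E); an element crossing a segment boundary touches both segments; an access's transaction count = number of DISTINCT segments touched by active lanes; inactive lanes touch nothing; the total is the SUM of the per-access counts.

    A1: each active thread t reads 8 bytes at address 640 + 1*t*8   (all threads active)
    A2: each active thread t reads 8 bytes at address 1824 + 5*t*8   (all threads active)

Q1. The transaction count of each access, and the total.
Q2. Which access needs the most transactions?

A1: 8 transactions
A2: 32 transactions

Answer: 8,32; total 40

Answer: A2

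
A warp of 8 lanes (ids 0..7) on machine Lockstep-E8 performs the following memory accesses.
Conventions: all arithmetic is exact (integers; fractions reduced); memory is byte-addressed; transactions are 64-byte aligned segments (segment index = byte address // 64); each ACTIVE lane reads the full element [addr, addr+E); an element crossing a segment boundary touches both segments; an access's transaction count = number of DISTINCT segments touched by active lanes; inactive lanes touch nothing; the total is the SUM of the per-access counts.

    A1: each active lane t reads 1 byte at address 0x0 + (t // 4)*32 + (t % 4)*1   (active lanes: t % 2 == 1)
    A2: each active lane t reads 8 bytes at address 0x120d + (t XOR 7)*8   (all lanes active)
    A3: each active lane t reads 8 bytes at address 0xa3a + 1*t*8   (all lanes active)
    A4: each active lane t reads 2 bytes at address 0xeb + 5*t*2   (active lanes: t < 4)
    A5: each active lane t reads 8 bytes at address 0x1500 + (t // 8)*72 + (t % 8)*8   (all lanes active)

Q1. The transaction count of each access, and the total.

A1: 1 transaction
A2: 2 transactions
A3: 2 transactions
A4: 2 transactions
A5: 1 transaction

Answer: 1,2,2,2,1; total 8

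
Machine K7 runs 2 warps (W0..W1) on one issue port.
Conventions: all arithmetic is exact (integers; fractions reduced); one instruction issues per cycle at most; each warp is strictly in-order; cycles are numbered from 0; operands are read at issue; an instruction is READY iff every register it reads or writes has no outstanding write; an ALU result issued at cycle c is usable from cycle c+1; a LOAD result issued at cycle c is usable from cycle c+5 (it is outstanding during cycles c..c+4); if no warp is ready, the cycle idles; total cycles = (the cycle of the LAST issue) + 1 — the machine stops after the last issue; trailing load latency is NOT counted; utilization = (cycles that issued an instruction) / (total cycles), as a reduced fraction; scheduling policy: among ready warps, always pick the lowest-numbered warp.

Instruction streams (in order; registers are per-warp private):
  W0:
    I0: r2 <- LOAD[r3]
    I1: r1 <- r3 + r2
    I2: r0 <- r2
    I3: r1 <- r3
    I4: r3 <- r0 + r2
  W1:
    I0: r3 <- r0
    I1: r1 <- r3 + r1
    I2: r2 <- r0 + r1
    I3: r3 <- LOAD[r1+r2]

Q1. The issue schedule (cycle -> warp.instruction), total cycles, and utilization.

cycle 0: W0.I0
cycle 1: W1.I0
cycle 2: W1.I1
cycle 3: W1.I2
cycle 4: W1.I3
cycle 5: W0.I1
cycle 6: W0.I2
cycle 7: W0.I3
cycle 8: W0.I4

Answer: 9 cycles, utilization 1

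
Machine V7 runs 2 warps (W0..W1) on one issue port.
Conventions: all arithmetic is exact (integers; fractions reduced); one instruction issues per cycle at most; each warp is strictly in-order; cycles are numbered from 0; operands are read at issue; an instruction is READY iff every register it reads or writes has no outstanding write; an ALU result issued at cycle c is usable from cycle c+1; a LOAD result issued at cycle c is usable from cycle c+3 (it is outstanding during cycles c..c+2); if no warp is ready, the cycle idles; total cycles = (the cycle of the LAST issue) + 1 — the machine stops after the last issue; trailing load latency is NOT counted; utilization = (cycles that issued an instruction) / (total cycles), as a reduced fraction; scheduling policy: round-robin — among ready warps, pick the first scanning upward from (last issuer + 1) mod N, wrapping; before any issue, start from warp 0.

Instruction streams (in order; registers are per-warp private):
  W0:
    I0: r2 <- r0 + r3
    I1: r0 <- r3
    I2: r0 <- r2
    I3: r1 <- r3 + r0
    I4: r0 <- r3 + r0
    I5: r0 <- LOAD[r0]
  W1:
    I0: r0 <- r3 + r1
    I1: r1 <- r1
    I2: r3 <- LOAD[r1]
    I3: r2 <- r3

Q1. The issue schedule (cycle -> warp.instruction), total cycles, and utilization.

cycle 0: W0.I0
cycle 1: W1.I0
cycle 2: W0.I1
cycle 3: W1.I1
cycle 4: W0.I2
cycle 5: W1.I2
cycle 6: W0.I3
cycle 7: W0.I4
cycle 8: W1.I3
cycle 9: W0.I5

Answer: 10 cycles, utilization 1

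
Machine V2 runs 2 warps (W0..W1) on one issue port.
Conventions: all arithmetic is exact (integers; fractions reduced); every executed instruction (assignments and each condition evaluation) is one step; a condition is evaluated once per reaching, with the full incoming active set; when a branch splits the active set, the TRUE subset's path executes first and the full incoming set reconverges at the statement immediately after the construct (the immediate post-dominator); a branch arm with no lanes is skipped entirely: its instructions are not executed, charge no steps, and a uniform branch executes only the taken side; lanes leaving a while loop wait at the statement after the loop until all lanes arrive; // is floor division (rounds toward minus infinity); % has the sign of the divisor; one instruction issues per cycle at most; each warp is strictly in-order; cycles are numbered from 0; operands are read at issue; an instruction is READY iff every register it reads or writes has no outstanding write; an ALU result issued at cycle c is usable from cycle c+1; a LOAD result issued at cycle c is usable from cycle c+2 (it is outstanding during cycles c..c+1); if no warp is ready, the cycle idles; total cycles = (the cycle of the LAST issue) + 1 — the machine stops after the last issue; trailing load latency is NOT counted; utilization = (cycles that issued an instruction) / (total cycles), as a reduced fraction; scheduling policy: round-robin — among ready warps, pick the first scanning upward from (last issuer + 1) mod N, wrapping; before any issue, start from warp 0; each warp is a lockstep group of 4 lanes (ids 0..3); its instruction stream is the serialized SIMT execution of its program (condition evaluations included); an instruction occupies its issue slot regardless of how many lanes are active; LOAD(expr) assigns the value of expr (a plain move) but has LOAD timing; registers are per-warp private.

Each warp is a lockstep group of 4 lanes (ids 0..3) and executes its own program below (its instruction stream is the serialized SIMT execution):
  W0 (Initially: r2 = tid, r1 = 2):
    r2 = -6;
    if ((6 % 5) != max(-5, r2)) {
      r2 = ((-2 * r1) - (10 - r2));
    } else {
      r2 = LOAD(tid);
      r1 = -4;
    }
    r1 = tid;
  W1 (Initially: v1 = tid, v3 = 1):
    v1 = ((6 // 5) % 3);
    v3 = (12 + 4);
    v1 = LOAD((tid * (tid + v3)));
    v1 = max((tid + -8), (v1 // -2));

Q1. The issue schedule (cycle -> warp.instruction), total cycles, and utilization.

cycle 0: W0.I0
cycle 1: W1.I0
cycle 2: W0.I1
cycle 3: W1.I1
cycle 4: W0.I2
cycle 5: W1.I2
cycle 6: W0.I3
cycle 7: W1.I3

Answer: 8 cycles, utilization 1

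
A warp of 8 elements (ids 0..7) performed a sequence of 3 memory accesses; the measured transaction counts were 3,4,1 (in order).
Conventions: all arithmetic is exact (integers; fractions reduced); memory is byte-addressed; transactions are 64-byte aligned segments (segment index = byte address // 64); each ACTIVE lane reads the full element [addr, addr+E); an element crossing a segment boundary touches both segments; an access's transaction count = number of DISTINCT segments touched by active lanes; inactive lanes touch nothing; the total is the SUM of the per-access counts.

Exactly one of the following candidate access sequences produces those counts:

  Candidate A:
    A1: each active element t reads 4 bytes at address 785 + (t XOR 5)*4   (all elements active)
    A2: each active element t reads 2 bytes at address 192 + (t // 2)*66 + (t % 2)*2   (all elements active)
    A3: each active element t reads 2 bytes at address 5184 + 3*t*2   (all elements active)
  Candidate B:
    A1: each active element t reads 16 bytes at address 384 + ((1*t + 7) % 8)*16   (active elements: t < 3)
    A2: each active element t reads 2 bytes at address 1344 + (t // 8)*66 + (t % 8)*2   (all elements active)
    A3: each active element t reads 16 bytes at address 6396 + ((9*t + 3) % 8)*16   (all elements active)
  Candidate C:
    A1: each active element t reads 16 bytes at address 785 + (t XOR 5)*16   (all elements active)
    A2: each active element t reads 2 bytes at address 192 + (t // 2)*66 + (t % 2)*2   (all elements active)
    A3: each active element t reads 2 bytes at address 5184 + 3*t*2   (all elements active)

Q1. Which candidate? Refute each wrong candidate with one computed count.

A: A1 gives 1 transaction, not 3
B: A1 gives 2 transactions, not 3
C: all counts match (3,4,1)

Answer: C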